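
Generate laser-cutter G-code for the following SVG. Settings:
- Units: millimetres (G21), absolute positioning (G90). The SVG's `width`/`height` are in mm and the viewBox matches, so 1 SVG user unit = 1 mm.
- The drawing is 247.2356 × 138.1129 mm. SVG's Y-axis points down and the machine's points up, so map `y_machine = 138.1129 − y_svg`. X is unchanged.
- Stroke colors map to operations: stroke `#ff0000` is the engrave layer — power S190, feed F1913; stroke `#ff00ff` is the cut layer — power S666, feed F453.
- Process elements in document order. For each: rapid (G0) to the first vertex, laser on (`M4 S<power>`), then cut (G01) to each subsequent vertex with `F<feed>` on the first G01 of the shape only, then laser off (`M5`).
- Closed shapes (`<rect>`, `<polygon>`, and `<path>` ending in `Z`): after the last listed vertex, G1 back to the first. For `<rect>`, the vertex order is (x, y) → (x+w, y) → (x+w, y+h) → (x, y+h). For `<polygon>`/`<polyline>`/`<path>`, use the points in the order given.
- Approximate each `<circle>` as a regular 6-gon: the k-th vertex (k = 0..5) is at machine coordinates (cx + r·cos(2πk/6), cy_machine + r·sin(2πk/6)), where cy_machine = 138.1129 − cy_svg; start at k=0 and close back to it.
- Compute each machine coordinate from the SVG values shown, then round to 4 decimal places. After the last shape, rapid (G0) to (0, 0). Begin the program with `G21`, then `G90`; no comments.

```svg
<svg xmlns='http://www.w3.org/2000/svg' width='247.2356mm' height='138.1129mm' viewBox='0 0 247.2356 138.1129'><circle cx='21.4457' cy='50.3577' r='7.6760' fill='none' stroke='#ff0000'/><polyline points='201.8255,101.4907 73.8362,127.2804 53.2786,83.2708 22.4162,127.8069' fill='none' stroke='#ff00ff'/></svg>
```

Since the viewBox matches the mm dimensions, user units are millimetres directly. The only transform is the Y-flip y_m = 138.1129 − y_svg.

Shape 1 is a circle drawn with `<circle>`. Its stroke #ff0000 means engrave at S190, F1913. After flipping Y the toolpath is (29.1217,87.7552) → (25.2837,94.4028) → (17.6077,94.4028) → (13.7697,87.7552) → (17.6077,81.1076) → (25.2837,81.1076) → (29.1217,87.7552), returning to the start.

Shape 2 is a open polyline drawn with `<polyline>`. Its stroke #ff00ff means cut at S666, F453. After flipping Y the toolpath is (201.8255,36.6222) → (73.8362,10.8325) → (53.2786,54.8421) → (22.4162,10.3060).

G21
G90
G0 X29.1217 Y87.7552
M4 S190
G01 X25.2837 Y94.4028 F1913
G01 X17.6077 Y94.4028
G01 X13.7697 Y87.7552
G01 X17.6077 Y81.1076
G01 X25.2837 Y81.1076
G01 X29.1217 Y87.7552
M5
G0 X201.8255 Y36.6222
M4 S666
G01 X73.8362 Y10.8325 F453
G01 X53.2786 Y54.8421
G01 X22.4162 Y10.3060
M5
G0 X0.0000 Y0.0000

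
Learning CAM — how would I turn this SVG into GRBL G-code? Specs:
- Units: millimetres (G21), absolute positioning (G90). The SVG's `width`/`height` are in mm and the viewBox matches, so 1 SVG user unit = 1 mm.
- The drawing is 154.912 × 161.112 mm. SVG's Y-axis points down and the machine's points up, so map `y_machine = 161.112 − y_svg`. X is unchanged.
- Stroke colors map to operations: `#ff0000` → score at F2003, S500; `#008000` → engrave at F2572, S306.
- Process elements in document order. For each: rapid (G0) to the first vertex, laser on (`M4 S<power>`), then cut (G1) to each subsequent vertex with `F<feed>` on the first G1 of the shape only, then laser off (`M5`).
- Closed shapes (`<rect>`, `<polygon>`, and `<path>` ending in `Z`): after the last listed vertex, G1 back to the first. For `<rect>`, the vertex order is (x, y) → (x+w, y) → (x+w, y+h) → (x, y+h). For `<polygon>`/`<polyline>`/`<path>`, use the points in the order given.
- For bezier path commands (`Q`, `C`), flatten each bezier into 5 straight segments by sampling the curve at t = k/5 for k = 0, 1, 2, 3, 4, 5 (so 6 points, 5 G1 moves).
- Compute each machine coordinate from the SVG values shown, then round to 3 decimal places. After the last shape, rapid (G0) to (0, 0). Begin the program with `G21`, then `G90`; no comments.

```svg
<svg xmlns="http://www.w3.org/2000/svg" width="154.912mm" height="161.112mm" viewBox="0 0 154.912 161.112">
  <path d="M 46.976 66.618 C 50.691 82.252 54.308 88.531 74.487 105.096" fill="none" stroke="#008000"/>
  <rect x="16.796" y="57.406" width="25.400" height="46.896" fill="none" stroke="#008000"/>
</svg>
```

G21
G90
G0 X46.976 Y94.494
M4 S306
G1 X49.327 Y86.079 F2572
G1 X52.453 Y78.967
G1 X57.156 Y72.214
G1 X64.234 Y64.878
G1 X74.487 Y56.016
M5
G0 X16.796 Y103.706
M4 S306
G1 X42.196 Y103.706 F2572
G1 X42.196 Y56.810
G1 X16.796 Y56.810
G1 X16.796 Y103.706
M5
G0 X0.000 Y0.000

viewBox `0 0 154.912 161.112` with mm width/height → 1 unit = 1 mm. Flip: y_m = 161.112 − y_svg.

**Shape 1** — `<path>` cubic bezier, stroke `#008000` → engrave (S306, F2572). Control points (SVG): P0=(46.976,66.618), P1=(50.691,82.252), P2=(54.308,88.531), P3=(74.487,105.096); sampled at t=k/5. Machine vertices: (46.976,94.494) → (49.327,86.079) → (52.453,78.967) → (57.156,72.214) → (64.234,64.878) → (74.487,56.016). Open path.

**Shape 2** — `<rect>` rectangle, stroke `#008000` → engrave (S306, F2572). Machine vertices: (16.796,103.706) → (42.196,103.706) → (42.196,56.810) → (16.796,56.810) → (16.796,103.706). Closed: final G1 returns to the first vertex.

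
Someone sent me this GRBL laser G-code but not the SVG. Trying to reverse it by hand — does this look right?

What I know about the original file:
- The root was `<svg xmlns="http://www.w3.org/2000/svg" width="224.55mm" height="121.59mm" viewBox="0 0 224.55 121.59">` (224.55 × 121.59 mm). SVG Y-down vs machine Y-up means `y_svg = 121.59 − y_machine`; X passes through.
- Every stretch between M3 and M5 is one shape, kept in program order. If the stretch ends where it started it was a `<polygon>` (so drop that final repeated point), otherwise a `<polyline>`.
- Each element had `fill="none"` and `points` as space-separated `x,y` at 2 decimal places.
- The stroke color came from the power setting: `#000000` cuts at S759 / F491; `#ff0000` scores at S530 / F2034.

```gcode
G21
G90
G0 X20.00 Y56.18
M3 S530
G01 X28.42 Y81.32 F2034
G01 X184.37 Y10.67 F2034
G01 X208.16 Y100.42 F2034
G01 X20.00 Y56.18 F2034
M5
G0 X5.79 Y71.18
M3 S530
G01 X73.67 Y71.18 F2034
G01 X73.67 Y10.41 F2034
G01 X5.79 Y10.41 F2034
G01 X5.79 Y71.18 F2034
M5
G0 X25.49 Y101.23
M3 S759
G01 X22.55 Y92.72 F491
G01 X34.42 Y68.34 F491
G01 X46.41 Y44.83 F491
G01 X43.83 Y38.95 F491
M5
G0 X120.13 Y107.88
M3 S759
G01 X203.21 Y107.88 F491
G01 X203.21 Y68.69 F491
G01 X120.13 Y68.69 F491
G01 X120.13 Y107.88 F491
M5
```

<svg xmlns="http://www.w3.org/2000/svg" width="224.55mm" height="121.59mm" viewBox="0 0 224.55 121.59">
  <polygon points="20.00,65.41 28.42,40.27 184.37,110.92 208.16,21.17" fill="none" stroke="#ff0000"/>
  <polygon points="5.79,50.41 73.67,50.41 73.67,111.18 5.79,111.18" fill="none" stroke="#ff0000"/>
  <polyline points="25.49,20.36 22.55,28.87 34.42,53.25 46.41,76.76 43.83,82.64" fill="none" stroke="#000000"/>
  <polygon points="120.13,13.71 203.21,13.71 203.21,52.90 120.13,52.90" fill="none" stroke="#000000"/>
</svg>

Each laser-on run becomes one SVG element. Flip Y back into SVG space with y_svg = 121.59 − y_machine.

Run 1: the run's S530 means `#ff0000` (score). The run returns to its start, so emit a `<polygon>` with points (Y-flipped): 20.00,65.41 28.42,40.27 184.37,110.92 208.16,21.17.

Run 2: S530 ⇒ score layer `#ff0000`. The run returns to its start, so emit a `<polygon>` with points (Y-flipped): 5.79,50.41 73.67,50.41 73.67,111.18 5.79,111.18.

Run 3: S759 ⇒ cut layer `#000000`. The run is open, so emit a `<polyline>` with points (Y-flipped): 25.49,20.36 22.55,28.87 34.42,53.25 46.41,76.76 43.83,82.64.

Run 4: power S759 maps to stroke `#000000` (cut). The run returns to its start, so emit a `<polygon>` with points (Y-flipped): 120.13,13.71 203.21,13.71 203.21,52.90 120.13,52.90.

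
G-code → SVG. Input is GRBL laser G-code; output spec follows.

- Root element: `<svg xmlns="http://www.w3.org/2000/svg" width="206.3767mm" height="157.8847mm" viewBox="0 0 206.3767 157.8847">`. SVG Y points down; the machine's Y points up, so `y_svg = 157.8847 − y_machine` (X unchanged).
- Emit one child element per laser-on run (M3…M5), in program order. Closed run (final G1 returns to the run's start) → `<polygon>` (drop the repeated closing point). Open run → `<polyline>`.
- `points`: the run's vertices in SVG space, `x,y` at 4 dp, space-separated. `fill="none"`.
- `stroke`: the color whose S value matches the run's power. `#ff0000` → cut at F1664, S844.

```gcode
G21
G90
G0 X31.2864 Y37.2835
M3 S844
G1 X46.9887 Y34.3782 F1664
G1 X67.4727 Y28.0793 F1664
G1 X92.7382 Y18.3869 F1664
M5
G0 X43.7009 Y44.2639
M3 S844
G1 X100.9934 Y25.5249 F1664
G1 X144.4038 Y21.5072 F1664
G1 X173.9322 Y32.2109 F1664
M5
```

Each laser-on run becomes one SVG element. Flip Y back into SVG space with y_svg = 157.8847 − y_machine. Every run uses S844, so all elements get stroke `#ff0000` (cut).

Run 1: The run is open, so emit a `<polyline>` with points (Y-flipped): 31.2864,120.6012 46.9887,123.5065 67.4727,129.8054 92.7382,139.4978.

Run 2: The run is open, so emit a `<polyline>` with points (Y-flipped): 43.7009,113.6208 100.9934,132.3598 144.4038,136.3775 173.9322,125.6738.

<svg xmlns="http://www.w3.org/2000/svg" width="206.3767mm" height="157.8847mm" viewBox="0 0 206.3767 157.8847">
  <polyline points="31.2864,120.6012 46.9887,123.5065 67.4727,129.8054 92.7382,139.4978" fill="none" stroke="#ff0000"/>
  <polyline points="43.7009,113.6208 100.9934,132.3598 144.4038,136.3775 173.9322,125.6738" fill="none" stroke="#ff0000"/>
</svg>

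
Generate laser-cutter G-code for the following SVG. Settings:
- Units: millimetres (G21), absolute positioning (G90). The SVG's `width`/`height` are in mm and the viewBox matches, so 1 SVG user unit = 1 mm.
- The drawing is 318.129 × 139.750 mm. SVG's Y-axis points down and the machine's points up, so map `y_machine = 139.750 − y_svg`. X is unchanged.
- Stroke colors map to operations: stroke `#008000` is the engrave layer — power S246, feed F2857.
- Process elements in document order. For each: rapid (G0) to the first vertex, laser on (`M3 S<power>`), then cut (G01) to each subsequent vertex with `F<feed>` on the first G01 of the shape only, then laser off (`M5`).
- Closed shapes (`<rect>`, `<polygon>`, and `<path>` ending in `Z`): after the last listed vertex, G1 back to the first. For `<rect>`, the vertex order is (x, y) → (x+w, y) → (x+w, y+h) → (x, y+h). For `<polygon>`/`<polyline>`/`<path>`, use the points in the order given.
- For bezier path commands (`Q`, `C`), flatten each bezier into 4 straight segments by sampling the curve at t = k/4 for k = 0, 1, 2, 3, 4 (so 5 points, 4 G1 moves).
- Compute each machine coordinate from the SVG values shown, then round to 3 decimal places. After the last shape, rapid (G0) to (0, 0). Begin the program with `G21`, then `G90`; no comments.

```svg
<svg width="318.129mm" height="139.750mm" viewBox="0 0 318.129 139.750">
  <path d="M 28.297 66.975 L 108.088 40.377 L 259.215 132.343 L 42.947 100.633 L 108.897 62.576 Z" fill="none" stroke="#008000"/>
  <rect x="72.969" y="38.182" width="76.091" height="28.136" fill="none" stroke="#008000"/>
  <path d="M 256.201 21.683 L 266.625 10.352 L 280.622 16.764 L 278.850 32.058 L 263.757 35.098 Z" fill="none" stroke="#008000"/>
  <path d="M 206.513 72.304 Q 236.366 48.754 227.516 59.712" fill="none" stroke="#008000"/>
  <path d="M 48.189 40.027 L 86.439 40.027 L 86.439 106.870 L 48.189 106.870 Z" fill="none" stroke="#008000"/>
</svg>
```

G21
G90
G0 X28.297 Y72.775
M3 S246
G01 X108.088 Y99.373 F2857
G01 X259.215 Y7.407
G01 X42.947 Y39.117
G01 X108.897 Y77.174
G01 X28.297 Y72.775
M5
G0 X72.969 Y101.568
M3 S246
G01 X149.060 Y101.568 F2857
G01 X149.060 Y73.432
G01 X72.969 Y73.432
G01 X72.969 Y101.568
M5
G0 X256.201 Y118.067
M3 S246
G01 X266.625 Y129.398 F2857
G01 X280.622 Y122.986
G01 X278.850 Y107.692
G01 X263.757 Y104.652
G01 X256.201 Y118.067
M5
G0 X206.513 Y67.446
M3 S246
G01 X219.021 Y77.064 F2857
G01 X226.690 Y82.369
G01 X229.522 Y83.360
G01 X227.516 Y80.038
M5
G0 X48.189 Y99.723
M3 S246
G01 X86.439 Y99.723 F2857
G01 X86.439 Y32.880
G01 X48.189 Y32.880
G01 X48.189 Y99.723
M5
G0 X0.000 Y0.000

viewBox `0 0 318.129 139.750` with mm width/height → 1 unit = 1 mm. Flip: y_m = 139.750 − y_svg.

**Shape 1** — `<path>` closed polygon, stroke `#008000` → engrave (S246, F2857). Machine vertices: (28.297,72.775) → (108.088,99.373) → (259.215,7.407) → (42.947,39.117) → (108.897,77.174) → (28.297,72.775). Closed: final G1 returns to the first vertex.

**Shape 2** — `<rect>` rectangle, stroke `#008000` → engrave (S246, F2857). Machine vertices: (72.969,101.568) → (149.060,101.568) → (149.060,73.432) → (72.969,73.432) → (72.969,101.568). Closed: final G1 returns to the first vertex.

**Shape 3** — `<path>` regular polygon, stroke `#008000` → engrave (S246, F2857). Machine vertices: (256.201,118.067) → (266.625,129.398) → (280.622,122.986) → (278.850,107.692) → (263.757,104.652) → (256.201,118.067). Closed: final G1 returns to the first vertex.

**Shape 4** — `<path>` quadratic bezier, stroke `#008000` → engrave (S246, F2857). Control points (SVG): P0=(206.513,72.304), P1=(236.366,48.754), P2=(227.516,59.712); sampled at t=k/4. Machine vertices: (206.513,67.446) → (219.021,77.064) → (226.690,82.369) → (229.522,83.360) → (227.516,80.038). Open path.

**Shape 5** — `<path>` rectangle, stroke `#008000` → engrave (S246, F2857). Machine vertices: (48.189,99.723) → (86.439,99.723) → (86.439,32.880) → (48.189,32.880) → (48.189,99.723). Closed: final G1 returns to the first vertex.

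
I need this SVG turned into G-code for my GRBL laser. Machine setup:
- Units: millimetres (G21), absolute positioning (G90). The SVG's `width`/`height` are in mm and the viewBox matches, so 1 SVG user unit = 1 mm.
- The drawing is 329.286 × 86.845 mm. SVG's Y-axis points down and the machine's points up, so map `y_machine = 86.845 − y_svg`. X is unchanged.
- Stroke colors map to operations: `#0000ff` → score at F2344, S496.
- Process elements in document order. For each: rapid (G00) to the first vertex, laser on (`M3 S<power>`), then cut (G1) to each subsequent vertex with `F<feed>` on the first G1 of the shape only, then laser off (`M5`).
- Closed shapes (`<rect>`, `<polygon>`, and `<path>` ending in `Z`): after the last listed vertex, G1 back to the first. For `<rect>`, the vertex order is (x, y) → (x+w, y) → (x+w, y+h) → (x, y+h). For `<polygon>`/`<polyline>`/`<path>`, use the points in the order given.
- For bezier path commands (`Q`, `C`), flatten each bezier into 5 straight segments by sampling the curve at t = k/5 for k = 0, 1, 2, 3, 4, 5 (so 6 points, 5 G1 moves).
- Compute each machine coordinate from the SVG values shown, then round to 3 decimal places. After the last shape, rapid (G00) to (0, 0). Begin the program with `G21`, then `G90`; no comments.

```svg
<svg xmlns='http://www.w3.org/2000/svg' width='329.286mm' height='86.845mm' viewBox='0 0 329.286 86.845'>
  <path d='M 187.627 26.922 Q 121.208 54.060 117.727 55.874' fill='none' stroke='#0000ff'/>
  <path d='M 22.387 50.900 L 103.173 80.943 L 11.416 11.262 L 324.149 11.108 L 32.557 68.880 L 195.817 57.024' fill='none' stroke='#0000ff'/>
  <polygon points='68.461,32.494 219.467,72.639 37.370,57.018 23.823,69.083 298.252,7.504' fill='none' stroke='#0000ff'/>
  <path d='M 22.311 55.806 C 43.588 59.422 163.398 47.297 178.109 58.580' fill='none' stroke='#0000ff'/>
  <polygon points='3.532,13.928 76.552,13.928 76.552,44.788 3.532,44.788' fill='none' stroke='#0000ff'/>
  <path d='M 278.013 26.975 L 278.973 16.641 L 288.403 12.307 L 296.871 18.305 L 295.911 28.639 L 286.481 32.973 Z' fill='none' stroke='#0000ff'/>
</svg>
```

G21
G90
G00 X187.627 Y59.923
M3 S496
G1 X163.577 Y50.081 F2344
G1 X144.562 Y42.264
G1 X130.582 Y36.474
G1 X121.637 Y32.710
G1 X117.727 Y30.971
M5
G00 X22.387 Y35.945
M3 S496
G1 X103.173 Y5.902 F2344
G1 X11.416 Y75.583
G1 X324.149 Y75.737
G1 X32.557 Y17.965
G1 X195.817 Y29.821
M5
G00 X68.461 Y54.351
M3 S496
G1 X219.467 Y14.206 F2344
G1 X37.370 Y29.827
G1 X23.823 Y17.762
G1 X298.252 Y79.341
G1 X68.461 Y54.351
M5
G00 X22.311 Y31.039
M3 S496
G1 X45.272 Y30.445 F2344
G1 X82.107 Y31.750
G1 X123.041 Y33.074
G1 X158.300 Y32.539
G1 X178.109 Y28.265
M5
G00 X3.532 Y72.917
M3 S496
G1 X76.552 Y72.917 F2344
G1 X76.552 Y42.057
G1 X3.532 Y42.057
G1 X3.532 Y72.917
M5
G00 X278.013 Y59.870
M3 S496
G1 X278.973 Y70.204 F2344
G1 X288.403 Y74.538
G1 X296.871 Y68.540
G1 X295.911 Y58.206
G1 X286.481 Y53.872
G1 X278.013 Y59.870
M5
G00 X0.000 Y0.000

Since the viewBox matches the mm dimensions, user units are millimetres directly. The only transform is the Y-flip y_m = 86.845 − y_svg.

Shape 1 is a quadratic bezier drawn with `<path>`. Its stroke #0000ff means score at S496, F2344. After flipping Y the toolpath is (187.627,59.923) → (163.577,50.081) → (144.562,42.264) → (130.582,36.474) → (121.637,32.710) → (117.727,30.971).

Shape 2 is a open polyline drawn with `<path>`. Its stroke #0000ff means score at S496, F2344. After flipping Y the toolpath is (22.387,35.945) → (103.173,5.902) → (11.416,75.583) → (324.149,75.737) → (32.557,17.965) → (195.817,29.821).

Shape 3 is a closed polygon drawn with `<polygon>`. Its stroke #0000ff means score at S496, F2344. After flipping Y the toolpath is (68.461,54.351) → (219.467,14.206) → (37.370,29.827) → (23.823,17.762) → (298.252,79.341) → (68.461,54.351), returning to the start.

Shape 4 is a cubic bezier drawn with `<path>`. Its stroke #0000ff means score at S496, F2344. After flipping Y the toolpath is (22.311,31.039) → (45.272,30.445) → (82.107,31.750) → (123.041,33.074) → (158.300,32.539) → (178.109,28.265).

Shape 5 is a rectangle drawn with `<polygon>`. Its stroke #0000ff means score at S496, F2344. After flipping Y the toolpath is (3.532,72.917) → (76.552,72.917) → (76.552,42.057) → (3.532,42.057) → (3.532,72.917), returning to the start.

Shape 6 is a regular polygon drawn with `<path>`. Its stroke #0000ff means score at S496, F2344. After flipping Y the toolpath is (278.013,59.870) → (278.973,70.204) → (288.403,74.538) → (296.871,68.540) → (295.911,58.206) → (286.481,53.872) → (278.013,59.870), returning to the start.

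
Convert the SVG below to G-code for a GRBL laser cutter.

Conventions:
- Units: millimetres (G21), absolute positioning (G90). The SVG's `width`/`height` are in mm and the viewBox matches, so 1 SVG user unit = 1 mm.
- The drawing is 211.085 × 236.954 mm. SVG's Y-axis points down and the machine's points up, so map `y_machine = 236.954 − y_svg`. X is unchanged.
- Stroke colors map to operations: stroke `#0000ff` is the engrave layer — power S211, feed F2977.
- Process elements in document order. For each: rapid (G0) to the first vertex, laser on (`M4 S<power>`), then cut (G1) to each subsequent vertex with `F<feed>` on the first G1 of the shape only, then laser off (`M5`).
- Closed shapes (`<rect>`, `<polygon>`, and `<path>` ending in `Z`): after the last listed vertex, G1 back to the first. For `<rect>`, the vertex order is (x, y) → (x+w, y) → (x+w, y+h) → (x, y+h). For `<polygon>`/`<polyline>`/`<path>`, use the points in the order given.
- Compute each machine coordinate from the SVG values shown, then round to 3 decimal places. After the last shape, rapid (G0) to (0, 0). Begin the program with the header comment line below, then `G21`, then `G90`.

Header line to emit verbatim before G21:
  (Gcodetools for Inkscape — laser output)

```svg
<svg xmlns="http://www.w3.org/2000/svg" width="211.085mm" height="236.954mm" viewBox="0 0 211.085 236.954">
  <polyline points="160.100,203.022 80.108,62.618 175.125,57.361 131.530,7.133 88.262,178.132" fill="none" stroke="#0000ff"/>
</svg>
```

(Gcodetools for Inkscape — laser output)
G21
G90
G0 X160.100 Y33.932
M4 S211
G1 X80.108 Y174.336 F2977
G1 X175.125 Y179.593
G1 X131.530 Y229.821
G1 X88.262 Y58.822
M5
G0 X0.000 Y0.000

viewBox `0 0 211.085 236.954` with mm width/height → 1 unit = 1 mm. Flip: y_m = 236.954 − y_svg.

**Shape 1** — `<polyline>` open polyline, stroke `#0000ff` → engrave (S211, F2977). Machine vertices: (160.100,33.932) → (80.108,174.336) → (175.125,179.593) → (131.530,229.821) → (88.262,58.822). Open path.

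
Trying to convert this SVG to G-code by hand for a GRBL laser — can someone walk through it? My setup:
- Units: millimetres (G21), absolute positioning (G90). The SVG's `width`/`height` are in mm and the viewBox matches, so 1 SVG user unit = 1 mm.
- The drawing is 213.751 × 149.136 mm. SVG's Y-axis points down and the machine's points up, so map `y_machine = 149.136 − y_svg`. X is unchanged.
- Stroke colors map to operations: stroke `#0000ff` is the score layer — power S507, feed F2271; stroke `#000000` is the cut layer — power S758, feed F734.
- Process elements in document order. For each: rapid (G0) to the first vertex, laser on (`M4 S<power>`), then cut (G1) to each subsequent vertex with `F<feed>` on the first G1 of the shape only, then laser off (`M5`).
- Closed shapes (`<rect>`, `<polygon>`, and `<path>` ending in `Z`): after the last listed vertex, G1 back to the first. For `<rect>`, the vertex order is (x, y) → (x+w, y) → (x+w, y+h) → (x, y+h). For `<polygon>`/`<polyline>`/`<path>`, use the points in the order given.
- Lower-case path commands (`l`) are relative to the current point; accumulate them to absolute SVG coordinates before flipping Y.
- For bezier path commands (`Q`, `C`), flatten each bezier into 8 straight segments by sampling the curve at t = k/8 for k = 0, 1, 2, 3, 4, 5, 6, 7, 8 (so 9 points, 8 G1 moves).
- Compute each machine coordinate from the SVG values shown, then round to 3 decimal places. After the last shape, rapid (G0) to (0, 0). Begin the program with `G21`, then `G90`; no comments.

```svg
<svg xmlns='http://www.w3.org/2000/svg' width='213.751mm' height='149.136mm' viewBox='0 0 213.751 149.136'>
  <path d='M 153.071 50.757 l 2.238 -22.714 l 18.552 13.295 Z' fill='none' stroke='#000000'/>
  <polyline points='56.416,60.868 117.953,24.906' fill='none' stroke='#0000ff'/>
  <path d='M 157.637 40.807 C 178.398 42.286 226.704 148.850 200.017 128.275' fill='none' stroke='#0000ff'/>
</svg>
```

viewBox `0 0 213.751 149.136` with mm width/height → 1 unit = 1 mm. Flip: y_m = 149.136 − y_svg.

**Shape 1** — `<path>` regular polygon, stroke `#000000` → cut (S758, F734). Machine vertices: (153.071,98.379) → (155.309,121.093) → (173.861,107.798) → (153.071,98.379). Closed: final G1 returns to the first vertex.

**Shape 2** — `<polyline>` line segment, stroke `#0000ff` → score (S507, F2271). Machine vertices: (56.416,88.268) → (117.953,124.230). Open path.

**Shape 3** — `<path>` cubic bezier, stroke `#0000ff` → score (S507, F2271). Control points (SVG): P0=(157.637,40.807), P1=(178.398,42.286), P2=(226.704,148.850), P3=(200.017,128.275); sampled at t=k/8. Machine vertices: (157.637,108.329) → (166.513,103.302) → (176.770,91.145) → (187.206,74.579) → (196.620,56.325) → (203.809,39.105) → (207.573,25.640) → (206.710,18.651) → (200.017,20.861). Open path.

G21
G90
G0 X153.071 Y98.379
M4 S758
G1 X155.309 Y121.093 F734
G1 X173.861 Y107.798
G1 X153.071 Y98.379
M5
G0 X56.416 Y88.268
M4 S507
G1 X117.953 Y124.230 F2271
M5
G0 X157.637 Y108.329
M4 S507
G1 X166.513 Y103.302 F2271
G1 X176.770 Y91.145
G1 X187.206 Y74.579
G1 X196.620 Y56.325
G1 X203.809 Y39.105
G1 X207.573 Y25.640
G1 X206.710 Y18.651
G1 X200.017 Y20.861
M5
G0 X0.000 Y0.000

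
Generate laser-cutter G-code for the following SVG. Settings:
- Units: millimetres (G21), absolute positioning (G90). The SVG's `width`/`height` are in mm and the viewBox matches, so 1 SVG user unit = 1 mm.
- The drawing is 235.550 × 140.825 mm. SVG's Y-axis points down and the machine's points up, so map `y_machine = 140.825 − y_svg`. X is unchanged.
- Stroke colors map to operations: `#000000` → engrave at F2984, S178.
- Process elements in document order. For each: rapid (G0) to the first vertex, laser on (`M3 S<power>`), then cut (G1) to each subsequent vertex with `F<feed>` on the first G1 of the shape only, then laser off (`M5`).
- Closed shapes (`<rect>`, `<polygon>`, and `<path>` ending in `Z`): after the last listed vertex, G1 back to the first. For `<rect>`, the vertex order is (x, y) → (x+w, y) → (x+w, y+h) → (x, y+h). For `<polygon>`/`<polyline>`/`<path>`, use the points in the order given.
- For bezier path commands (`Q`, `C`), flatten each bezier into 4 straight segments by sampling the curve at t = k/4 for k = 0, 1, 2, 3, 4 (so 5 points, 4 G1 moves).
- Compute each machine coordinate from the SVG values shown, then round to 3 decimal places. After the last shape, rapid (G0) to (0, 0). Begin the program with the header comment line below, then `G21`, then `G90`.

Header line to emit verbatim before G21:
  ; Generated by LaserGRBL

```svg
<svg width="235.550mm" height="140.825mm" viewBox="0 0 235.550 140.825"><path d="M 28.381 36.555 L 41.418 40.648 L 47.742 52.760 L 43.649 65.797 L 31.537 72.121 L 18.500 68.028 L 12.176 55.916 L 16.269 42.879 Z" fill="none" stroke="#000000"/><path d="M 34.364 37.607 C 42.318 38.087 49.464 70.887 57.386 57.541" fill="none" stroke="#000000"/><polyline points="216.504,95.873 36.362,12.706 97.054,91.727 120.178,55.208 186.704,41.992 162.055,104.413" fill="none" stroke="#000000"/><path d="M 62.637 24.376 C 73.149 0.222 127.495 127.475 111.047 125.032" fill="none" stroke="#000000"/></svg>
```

; Generated by LaserGRBL
G21
G90
G0 X28.381 Y104.270
M3 S178
G1 X41.418 Y100.177 F2984
G1 X47.742 Y88.065
G1 X43.649 Y75.028
G1 X31.537 Y68.704
G1 X18.500 Y72.797
G1 X12.176 Y84.909
G1 X16.269 Y97.946
G1 X28.381 Y104.270
M5
G0 X34.364 Y103.218
M3 S178
G1 X40.203 Y98.024 F2984
G1 X45.887 Y88.066
G1 X51.565 Y80.701
G1 X57.386 Y83.284
M5
G0 X216.504 Y44.952
M3 S178
G1 X36.362 Y128.119 F2984
G1 X97.054 Y49.098
G1 X120.178 Y85.617
G1 X186.704 Y98.833
G1 X162.055 Y36.412
M5
G0 X62.637 Y116.449
M3 S178
G1 X76.949 Y110.568 F2984
G1 X96.952 Y74.263
G1 X111.900 Y33.887
G1 X111.047 Y15.793
M5
G0 X0.000 Y0.000

1 u = 1 mm; y_m = 140.825 − y.

[1] `<path>` regular polygon, #000000→engrave S178 F2984: (28.381,104.270) → (41.418,100.177) → (47.742,88.065) → (43.649,75.028) → (31.537,68.704) → (18.500,72.797) → (12.176,84.909) → (16.269,97.946) → (28.381,104.270) (closed)

[2] `<path>` cubic bezier, #000000→engrave S178 F2984: (34.364,103.218) → (40.203,98.024) → (45.887,88.066) → (51.565,80.701) → (57.386,83.284)

[3] `<polyline>` open polyline, #000000→engrave S178 F2984: (216.504,44.952) → (36.362,128.119) → (97.054,49.098) → (120.178,85.617) → (186.704,98.833) → (162.055,36.412)

[4] `<path>` cubic bezier, #000000→engrave S178 F2984: (62.637,116.449) → (76.949,110.568) → (96.952,74.263) → (111.900,33.887) → (111.047,15.793)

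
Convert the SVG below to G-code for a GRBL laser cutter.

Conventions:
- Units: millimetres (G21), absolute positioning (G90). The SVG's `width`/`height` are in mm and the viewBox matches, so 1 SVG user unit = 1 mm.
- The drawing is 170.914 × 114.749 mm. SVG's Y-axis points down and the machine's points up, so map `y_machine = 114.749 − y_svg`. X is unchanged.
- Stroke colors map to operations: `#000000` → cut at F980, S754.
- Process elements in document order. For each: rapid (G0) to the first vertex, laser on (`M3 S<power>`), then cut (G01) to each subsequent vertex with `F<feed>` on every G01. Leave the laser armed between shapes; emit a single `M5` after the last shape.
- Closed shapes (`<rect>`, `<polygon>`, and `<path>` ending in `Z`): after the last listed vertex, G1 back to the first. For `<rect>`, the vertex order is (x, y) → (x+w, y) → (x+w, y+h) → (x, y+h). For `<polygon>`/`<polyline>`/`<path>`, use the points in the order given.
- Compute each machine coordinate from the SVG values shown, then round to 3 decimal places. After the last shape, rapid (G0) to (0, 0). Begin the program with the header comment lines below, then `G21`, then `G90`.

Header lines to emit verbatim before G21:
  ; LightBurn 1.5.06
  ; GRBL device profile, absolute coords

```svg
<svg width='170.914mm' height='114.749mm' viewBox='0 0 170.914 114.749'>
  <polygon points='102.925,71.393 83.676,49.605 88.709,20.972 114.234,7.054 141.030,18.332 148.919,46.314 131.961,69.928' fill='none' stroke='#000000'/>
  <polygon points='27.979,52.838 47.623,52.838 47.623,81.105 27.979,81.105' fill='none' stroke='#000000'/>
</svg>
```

viewBox `0 0 170.914 114.749` with mm width/height → 1 unit = 1 mm. Flip: y_m = 114.749 − y_svg.

**Shape 1** — `<polygon>` regular polygon, stroke `#000000` → cut (S754, F980). Machine vertices: (102.925,43.356) → (83.676,65.144) → (88.709,93.777) → (114.234,107.695) → (141.030,96.417) → (148.919,68.435) → (131.961,44.821) → (102.925,43.356). Closed: final G1 returns to the first vertex.

**Shape 2** — `<polygon>` rectangle, stroke `#000000` → cut (S754, F980). Machine vertices: (27.979,61.911) → (47.623,61.911) → (47.623,33.644) → (27.979,33.644) → (27.979,61.911). Closed: final G1 returns to the first vertex.

; LightBurn 1.5.06
; GRBL device profile, absolute coords
G21
G90
G0 X102.925 Y43.356
M3 S754
G01 X83.676 Y65.144 F980
G01 X88.709 Y93.777 F980
G01 X114.234 Y107.695 F980
G01 X141.030 Y96.417 F980
G01 X148.919 Y68.435 F980
G01 X131.961 Y44.821 F980
G01 X102.925 Y43.356 F980
G0 X27.979 Y61.911
M3 S754
G01 X47.623 Y61.911 F980
G01 X47.623 Y33.644 F980
G01 X27.979 Y33.644 F980
G01 X27.979 Y61.911 F980
M5
G0 X0.000 Y0.000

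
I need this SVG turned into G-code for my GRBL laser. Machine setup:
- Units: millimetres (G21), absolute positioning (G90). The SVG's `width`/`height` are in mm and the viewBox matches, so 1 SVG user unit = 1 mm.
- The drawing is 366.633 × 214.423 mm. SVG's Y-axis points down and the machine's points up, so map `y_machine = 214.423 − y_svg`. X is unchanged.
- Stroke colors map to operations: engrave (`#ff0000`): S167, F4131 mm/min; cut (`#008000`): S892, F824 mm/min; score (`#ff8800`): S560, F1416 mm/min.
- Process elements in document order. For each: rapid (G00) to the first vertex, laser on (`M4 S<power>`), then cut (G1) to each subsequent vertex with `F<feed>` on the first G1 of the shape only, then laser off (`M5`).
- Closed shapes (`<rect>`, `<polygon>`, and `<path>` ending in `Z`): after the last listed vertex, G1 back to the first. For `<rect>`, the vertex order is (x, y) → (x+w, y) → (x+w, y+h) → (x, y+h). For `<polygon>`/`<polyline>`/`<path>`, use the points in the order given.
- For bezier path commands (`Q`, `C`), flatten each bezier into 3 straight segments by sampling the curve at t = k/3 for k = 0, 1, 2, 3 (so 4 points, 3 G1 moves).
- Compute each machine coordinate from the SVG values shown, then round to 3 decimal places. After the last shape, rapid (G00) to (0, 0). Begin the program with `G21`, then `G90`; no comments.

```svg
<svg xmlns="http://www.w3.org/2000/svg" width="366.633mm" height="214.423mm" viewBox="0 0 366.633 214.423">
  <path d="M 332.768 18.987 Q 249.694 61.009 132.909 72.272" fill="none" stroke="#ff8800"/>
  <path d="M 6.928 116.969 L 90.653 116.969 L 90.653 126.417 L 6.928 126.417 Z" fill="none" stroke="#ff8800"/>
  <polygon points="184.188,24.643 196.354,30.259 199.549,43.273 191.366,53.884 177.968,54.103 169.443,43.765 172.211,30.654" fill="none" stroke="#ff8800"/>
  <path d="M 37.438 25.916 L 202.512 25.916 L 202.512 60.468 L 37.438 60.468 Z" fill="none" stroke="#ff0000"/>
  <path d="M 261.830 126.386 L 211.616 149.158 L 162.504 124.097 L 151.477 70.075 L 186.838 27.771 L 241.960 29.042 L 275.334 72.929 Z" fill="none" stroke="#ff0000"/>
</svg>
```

G21
G90
G00 X332.768 Y195.436
M4 S560
G1 X273.640 Y170.839 F1416
G1 X207.020 Y153.077
G1 X132.909 Y142.151
M5
G00 X6.928 Y97.454
M4 S560
G1 X90.653 Y97.454 F1416
G1 X90.653 Y88.006
G1 X6.928 Y88.006
G1 X6.928 Y97.454
M5
G00 X184.188 Y189.780
M4 S560
G1 X196.354 Y184.164 F1416
G1 X199.549 Y171.150
G1 X191.366 Y160.539
G1 X177.968 Y160.320
G1 X169.443 Y170.658
G1 X172.211 Y183.769
G1 X184.188 Y189.780
M5
G00 X37.438 Y188.507
M4 S167
G1 X202.512 Y188.507 F4131
G1 X202.512 Y153.955
G1 X37.438 Y153.955
G1 X37.438 Y188.507
M5
G00 X261.830 Y88.037
M4 S167
G1 X211.616 Y65.265 F4131
G1 X162.504 Y90.326
G1 X151.477 Y144.348
G1 X186.838 Y186.652
G1 X241.960 Y185.381
G1 X275.334 Y141.494
G1 X261.830 Y88.037
M5
G00 X0.000 Y0.000

1 u = 1 mm; y_m = 214.423 − y.

[1] `<path>` quadratic bezier, #ff8800→score S560 F1416: (332.768,195.436) → (273.640,170.839) → (207.020,153.077) → (132.909,142.151)

[2] `<path>` rectangle, #ff8800→score S560 F1416: (6.928,97.454) → (90.653,97.454) → (90.653,88.006) → (6.928,88.006) → (6.928,97.454) (closed)

[3] `<polygon>` regular polygon, #ff8800→score S560 F1416: (184.188,189.780) → (196.354,184.164) → (199.549,171.150) → (191.366,160.539) → (177.968,160.320) → (169.443,170.658) → (172.211,183.769) → (184.188,189.780) (closed)

[4] `<path>` rectangle, #ff0000→engrave S167 F4131: (37.438,188.507) → (202.512,188.507) → (202.512,153.955) → (37.438,153.955) → (37.438,188.507) (closed)

[5] `<path>` regular polygon, #ff0000→engrave S167 F4131: (261.830,88.037) → (211.616,65.265) → (162.504,90.326) → (151.477,144.348) → (186.838,186.652) → (241.960,185.381) → (275.334,141.494) → (261.830,88.037) (closed)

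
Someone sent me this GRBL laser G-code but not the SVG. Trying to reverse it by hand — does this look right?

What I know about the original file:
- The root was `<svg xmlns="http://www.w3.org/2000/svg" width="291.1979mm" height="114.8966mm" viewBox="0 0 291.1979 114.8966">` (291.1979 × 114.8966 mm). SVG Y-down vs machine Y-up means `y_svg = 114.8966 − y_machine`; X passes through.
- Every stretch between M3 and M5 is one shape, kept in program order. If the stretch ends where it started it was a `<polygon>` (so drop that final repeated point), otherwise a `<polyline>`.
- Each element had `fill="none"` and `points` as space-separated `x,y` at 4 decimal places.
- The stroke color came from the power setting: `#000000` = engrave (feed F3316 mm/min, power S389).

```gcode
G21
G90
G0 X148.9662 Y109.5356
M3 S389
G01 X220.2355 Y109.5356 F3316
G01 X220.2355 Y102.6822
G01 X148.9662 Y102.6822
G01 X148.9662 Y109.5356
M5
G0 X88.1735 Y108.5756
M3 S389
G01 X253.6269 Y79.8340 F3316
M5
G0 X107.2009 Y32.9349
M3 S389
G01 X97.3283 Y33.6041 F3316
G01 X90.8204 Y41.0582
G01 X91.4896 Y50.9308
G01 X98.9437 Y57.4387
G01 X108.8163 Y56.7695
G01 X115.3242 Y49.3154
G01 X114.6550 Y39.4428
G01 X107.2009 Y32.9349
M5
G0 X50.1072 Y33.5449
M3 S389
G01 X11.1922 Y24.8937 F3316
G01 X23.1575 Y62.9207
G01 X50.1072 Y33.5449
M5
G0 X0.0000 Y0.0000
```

<svg xmlns="http://www.w3.org/2000/svg" width="291.1979mm" height="114.8966mm" viewBox="0 0 291.1979 114.8966">
  <polygon points="148.9662,5.3610 220.2355,5.3610 220.2355,12.2144 148.9662,12.2144" fill="none" stroke="#000000"/>
  <polyline points="88.1735,6.3210 253.6269,35.0626" fill="none" stroke="#000000"/>
  <polygon points="107.2009,81.9617 97.3283,81.2925 90.8204,73.8384 91.4896,63.9658 98.9437,57.4579 108.8163,58.1271 115.3242,65.5812 114.6550,75.4538" fill="none" stroke="#000000"/>
  <polygon points="50.1072,81.3517 11.1922,90.0029 23.1575,51.9759" fill="none" stroke="#000000"/>
</svg>

y_svg = 114.8966 − y_m. Every run uses S389, so all elements get stroke `#000000` (engrave).

[1] closed run; points: 148.9662,5.3610 220.2355,5.3610 220.2355,12.2144 148.9662,12.2144

[2] open run; points: 88.1735,6.3210 253.6269,35.0626

[3] closed run; points: 107.2009,81.9617 97.3283,81.2925 90.8204,73.8384 91.4896,63.9658 98.9437,57.4579 108.8163,58.1271 115.3242,65.5812 114.6550,75.4538

[4] closed run; points: 50.1072,81.3517 11.1922,90.0029 23.1575,51.9759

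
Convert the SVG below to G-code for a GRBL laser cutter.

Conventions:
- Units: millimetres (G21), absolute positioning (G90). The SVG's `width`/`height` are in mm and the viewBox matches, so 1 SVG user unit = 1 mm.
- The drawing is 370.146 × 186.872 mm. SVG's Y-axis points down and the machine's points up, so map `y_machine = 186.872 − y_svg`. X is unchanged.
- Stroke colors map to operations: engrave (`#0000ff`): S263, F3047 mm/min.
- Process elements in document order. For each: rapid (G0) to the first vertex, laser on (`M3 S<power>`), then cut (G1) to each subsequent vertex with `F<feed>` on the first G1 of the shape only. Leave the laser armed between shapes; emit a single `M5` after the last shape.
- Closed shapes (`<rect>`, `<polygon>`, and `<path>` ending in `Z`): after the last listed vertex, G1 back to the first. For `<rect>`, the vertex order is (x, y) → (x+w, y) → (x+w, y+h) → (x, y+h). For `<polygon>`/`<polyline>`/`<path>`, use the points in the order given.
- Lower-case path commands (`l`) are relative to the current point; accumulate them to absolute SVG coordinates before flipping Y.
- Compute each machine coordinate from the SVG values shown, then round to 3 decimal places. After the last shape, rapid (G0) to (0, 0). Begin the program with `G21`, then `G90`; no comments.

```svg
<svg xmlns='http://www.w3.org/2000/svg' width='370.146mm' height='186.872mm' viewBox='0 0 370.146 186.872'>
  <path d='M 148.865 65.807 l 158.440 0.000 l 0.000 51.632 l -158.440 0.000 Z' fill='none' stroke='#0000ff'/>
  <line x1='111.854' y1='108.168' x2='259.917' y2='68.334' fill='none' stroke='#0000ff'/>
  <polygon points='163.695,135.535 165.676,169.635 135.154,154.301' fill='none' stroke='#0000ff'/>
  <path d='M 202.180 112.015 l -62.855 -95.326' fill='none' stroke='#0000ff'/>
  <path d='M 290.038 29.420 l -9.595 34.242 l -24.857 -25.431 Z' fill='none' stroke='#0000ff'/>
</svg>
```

viewBox `0 0 370.146 186.872` with mm width/height → 1 unit = 1 mm. Flip: y_m = 186.872 − y_svg.

**Shape 1** — `<path>` rectangle, stroke `#0000ff` → engrave (S263, F3047). Machine vertices: (148.865,121.065) → (307.305,121.065) → (307.305,69.433) → (148.865,69.433) → (148.865,121.065). Closed: final G1 returns to the first vertex.

**Shape 2** — `<line>` line segment, stroke `#0000ff` → engrave (S263, F3047). Machine vertices: (111.854,78.704) → (259.917,118.538). Open path.

**Shape 3** — `<polygon>` regular polygon, stroke `#0000ff` → engrave (S263, F3047). Machine vertices: (163.695,51.337) → (165.676,17.237) → (135.154,32.571) → (163.695,51.337). Closed: final G1 returns to the first vertex.

**Shape 4** — `<path>` line segment, stroke `#0000ff` → engrave (S263, F3047). Machine vertices: (202.180,74.857) → (139.325,170.183). Open path.

**Shape 5** — `<path>` regular polygon, stroke `#0000ff` → engrave (S263, F3047). Machine vertices: (290.038,157.452) → (280.443,123.210) → (255.586,148.641) → (290.038,157.452). Closed: final G1 returns to the first vertex.

G21
G90
G0 X148.865 Y121.065
M3 S263
G1 X307.305 Y121.065 F3047
G1 X307.305 Y69.433
G1 X148.865 Y69.433
G1 X148.865 Y121.065
G0 X111.854 Y78.704
M3 S263
G1 X259.917 Y118.538 F3047
G0 X163.695 Y51.337
M3 S263
G1 X165.676 Y17.237 F3047
G1 X135.154 Y32.571
G1 X163.695 Y51.337
G0 X202.180 Y74.857
M3 S263
G1 X139.325 Y170.183 F3047
G0 X290.038 Y157.452
M3 S263
G1 X280.443 Y123.210 F3047
G1 X255.586 Y148.641
G1 X290.038 Y157.452
M5
G0 X0.000 Y0.000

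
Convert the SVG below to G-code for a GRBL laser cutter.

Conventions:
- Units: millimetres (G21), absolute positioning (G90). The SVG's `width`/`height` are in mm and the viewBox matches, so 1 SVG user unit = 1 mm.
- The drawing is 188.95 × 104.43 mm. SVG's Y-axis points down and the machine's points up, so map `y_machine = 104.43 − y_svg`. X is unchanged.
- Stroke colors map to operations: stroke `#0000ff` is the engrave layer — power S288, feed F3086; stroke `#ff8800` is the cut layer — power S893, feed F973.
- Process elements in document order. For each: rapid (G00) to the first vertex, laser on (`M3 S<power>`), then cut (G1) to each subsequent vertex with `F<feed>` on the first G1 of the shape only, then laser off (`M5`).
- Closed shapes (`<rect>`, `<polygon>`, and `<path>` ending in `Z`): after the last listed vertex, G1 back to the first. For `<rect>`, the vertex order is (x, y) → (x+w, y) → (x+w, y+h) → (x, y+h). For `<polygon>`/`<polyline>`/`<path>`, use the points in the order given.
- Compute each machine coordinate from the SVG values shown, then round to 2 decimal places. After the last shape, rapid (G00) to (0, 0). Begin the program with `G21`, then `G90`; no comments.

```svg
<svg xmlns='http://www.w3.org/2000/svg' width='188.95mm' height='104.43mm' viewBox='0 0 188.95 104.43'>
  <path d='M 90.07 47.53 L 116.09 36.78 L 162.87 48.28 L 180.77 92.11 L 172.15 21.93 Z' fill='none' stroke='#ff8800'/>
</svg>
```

1 u = 1 mm; y_m = 104.43 − y.

[1] `<path>` closed polygon, #ff8800→cut S893 F973: (90.07,56.90) → (116.09,67.65) → (162.87,56.15) → (180.77,12.32) → (172.15,82.50) → (90.07,56.90) (closed)

G21
G90
G00 X90.07 Y56.90
M3 S893
G1 X116.09 Y67.65 F973
G1 X162.87 Y56.15
G1 X180.77 Y12.32
G1 X172.15 Y82.50
G1 X90.07 Y56.90
M5
G00 X0.00 Y0.00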